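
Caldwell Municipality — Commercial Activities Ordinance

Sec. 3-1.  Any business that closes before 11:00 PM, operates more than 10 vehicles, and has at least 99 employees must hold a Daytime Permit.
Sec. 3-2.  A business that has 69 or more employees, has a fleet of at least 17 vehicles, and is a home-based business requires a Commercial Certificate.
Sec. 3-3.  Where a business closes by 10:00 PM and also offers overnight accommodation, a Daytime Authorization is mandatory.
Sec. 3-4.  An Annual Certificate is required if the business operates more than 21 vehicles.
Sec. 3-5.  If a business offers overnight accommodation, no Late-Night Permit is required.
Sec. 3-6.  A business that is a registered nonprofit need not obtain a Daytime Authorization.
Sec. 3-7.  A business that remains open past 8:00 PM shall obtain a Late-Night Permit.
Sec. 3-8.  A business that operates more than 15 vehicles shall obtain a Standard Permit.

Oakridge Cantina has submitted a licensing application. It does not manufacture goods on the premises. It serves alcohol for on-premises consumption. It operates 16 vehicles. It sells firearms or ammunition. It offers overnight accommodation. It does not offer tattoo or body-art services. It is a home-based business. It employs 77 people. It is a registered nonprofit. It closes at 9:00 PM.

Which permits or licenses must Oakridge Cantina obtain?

Sec. 3-1. closes 9:00 PM, at/before 11:00 PM; vehicles 16 > 10; employees 77 < 99 → Daytime Permit not required.
Sec. 3-2. employees 77 ≥ 69; vehicles 16 < 17; is a home-based business → Commercial Certificate not required.
Sec. 3-3. closes 9:00 PM, at/before 10:00 PM; offers overnight accommodation → Daytime Authorization required.
Sec. 3-4. vehicles 16 ≤ 21 → Annual Certificate not required.
Sec. 3-5. offers overnight accommodation → exempt from Late-Night Permit.
Sec. 3-6. is a registered nonprofit → exempt from Daytime Authorization.
Sec. 3-7. closes 9:00 PM, after 8:00 PM → Late-Night Permit required.
Sec. 3-8. vehicles 16 > 15 → Standard Permit required.

Standard Permit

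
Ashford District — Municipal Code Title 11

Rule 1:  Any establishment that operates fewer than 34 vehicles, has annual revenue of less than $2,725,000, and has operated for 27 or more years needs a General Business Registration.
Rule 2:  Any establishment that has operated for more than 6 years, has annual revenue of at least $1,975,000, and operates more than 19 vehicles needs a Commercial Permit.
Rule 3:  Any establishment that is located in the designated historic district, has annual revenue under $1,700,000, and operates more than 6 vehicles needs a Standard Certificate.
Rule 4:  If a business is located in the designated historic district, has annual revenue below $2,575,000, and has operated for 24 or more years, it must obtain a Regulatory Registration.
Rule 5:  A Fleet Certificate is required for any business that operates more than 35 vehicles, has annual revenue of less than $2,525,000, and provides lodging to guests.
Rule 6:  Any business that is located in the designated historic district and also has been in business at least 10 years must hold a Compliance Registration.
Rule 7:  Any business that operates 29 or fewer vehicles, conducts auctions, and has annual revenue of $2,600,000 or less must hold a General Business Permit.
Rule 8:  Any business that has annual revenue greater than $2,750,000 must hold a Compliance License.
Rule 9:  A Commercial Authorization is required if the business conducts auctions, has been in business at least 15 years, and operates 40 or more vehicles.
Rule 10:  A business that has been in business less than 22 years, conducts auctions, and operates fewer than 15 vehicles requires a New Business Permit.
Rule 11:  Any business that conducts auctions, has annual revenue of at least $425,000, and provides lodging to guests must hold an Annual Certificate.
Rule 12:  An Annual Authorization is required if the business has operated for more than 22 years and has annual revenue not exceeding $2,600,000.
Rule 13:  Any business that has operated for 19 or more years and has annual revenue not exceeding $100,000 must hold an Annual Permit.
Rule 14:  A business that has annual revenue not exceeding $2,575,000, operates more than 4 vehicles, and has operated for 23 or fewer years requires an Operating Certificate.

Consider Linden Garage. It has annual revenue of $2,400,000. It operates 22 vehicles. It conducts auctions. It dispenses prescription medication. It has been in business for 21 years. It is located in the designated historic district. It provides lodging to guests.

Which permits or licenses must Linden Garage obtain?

Rule 1: vehicles 22 < 34; revenue $2,400,000 < $2,725,000; years in business 21 < 27 → General Business Registration not required.
Rule 2: years in business 21 > 6; revenue $2,400,000 ≥ $1,975,000; vehicles 22 > 19 → Commercial Permit required.
Rule 3: is located in the designated historic district; revenue $2,400,000 ≥ $1,700,000; vehicles 22 > 6 → Standard Certificate not required.
Rule 4: is located in the designated historic district; revenue $2,400,000 < $2,575,000; years in business 21 < 24 → Regulatory Registration not required.
Rule 5: vehicles 22 ≤ 35; revenue $2,400,000 < $2,525,000; provides lodging to guests → Fleet Certificate not required.
Rule 6: is located in the designated historic district; years in business 21 ≥ 10 → Compliance Registration required.
Rule 7: vehicles 22 ≤ 29; conducts auctions; revenue $2,400,000 ≤ $2,600,000 → General Business Permit required.
Rule 8: revenue $2,400,000 ≤ $2,750,000 → Compliance License not required.
Rule 9: conducts auctions; years in business 21 ≥ 15; vehicles 22 < 40 → Commercial Authorization not required.
Rule 10: years in business 21 < 22; conducts auctions; vehicles 22 ≥ 15 → New Business Permit not required.
Rule 11: conducts auctions; revenue $2,400,000 ≥ $425,000; provides lodging to guests → Annual Certificate required.
Rule 12: years in business 21 ≤ 22; revenue $2,400,000 ≤ $2,600,000 → Annual Authorization not required.
Rule 13: years in business 21 ≥ 19; revenue $2,400,000 > $100,000 → Annual Permit not required.
Rule 14: revenue $2,400,000 ≤ $2,575,000; vehicles 22 > 4; years in business 21 ≤ 23 → Operating Certificate required.

Annual Certificate, Commercial Permit, Compliance Registration, General Business Permit, Operating Certificate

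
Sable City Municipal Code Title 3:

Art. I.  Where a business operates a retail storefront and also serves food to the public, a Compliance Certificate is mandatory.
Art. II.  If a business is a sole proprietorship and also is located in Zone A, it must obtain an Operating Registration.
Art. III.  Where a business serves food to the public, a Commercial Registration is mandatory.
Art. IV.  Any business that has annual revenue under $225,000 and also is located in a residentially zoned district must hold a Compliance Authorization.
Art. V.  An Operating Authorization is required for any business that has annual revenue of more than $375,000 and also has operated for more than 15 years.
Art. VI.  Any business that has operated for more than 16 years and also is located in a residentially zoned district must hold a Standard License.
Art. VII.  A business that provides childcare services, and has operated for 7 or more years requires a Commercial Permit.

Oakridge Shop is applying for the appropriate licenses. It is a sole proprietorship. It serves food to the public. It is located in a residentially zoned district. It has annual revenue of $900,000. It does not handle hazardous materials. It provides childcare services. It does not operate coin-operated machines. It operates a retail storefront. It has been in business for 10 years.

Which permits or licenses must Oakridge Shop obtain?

Art. I. operates a retail storefront; serves food to the public → Compliance Certificate required.
Art. II. is a sole proprietorship; is located in a residentially zoned district (not: is located in Zone A) → Operating Registration not required.
Art. III. serves food to the public → Commercial Registration required.
Art. IV. revenue $900,000 ≥ $225,000; is located in a residentially zoned district → Compliance Authorization not required.
Art. V. revenue $900,000 > $375,000; years in business 10 ≤ 15 → Operating Authorization not required.
Art. VI. years in business 10 ≤ 16; is located in a residentially zoned district → Standard License not required.
Art. VII. provides childcare services; years in business 10 ≥ 7 → Commercial Permit required.

Commercial Permit, Commercial Registration, Compliance Certificate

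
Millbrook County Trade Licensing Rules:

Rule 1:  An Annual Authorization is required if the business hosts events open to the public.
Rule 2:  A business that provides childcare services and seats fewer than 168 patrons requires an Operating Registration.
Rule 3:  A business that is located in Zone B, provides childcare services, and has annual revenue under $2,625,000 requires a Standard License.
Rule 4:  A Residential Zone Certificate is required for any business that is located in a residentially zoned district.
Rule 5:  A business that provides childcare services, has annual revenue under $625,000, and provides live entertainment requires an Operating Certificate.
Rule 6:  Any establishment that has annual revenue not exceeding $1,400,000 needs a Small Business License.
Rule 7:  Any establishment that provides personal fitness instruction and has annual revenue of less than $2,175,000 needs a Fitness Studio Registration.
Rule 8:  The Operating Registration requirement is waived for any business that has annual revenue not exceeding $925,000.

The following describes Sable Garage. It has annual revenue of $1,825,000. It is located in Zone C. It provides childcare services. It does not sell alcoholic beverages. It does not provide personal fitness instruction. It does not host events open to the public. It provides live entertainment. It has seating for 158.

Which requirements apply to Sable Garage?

Rule 1: does not host events open to the public → Annual Authorization not required.
Rule 2: provides childcare services; seating 158 < 168 → Operating Registration required.
Rule 3: is located in Zone C (not: is located in Zone B); provides childcare services; revenue $1,825,000 < $2,625,000 → Standard License not required.
Rule 4: is located in Zone C (not: is located in a residentially zoned district) → Residential Zone Certificate not required.
Rule 5: provides childcare services; revenue $1,825,000 ≥ $625,000; provides live entertainment → Operating Certificate not required.
Rule 6: revenue $1,825,000 > $1,400,000 → Small Business License not required.
Rule 7: does not provide personal fitness instruction; revenue $1,825,000 < $2,175,000 → Fitness Studio Registration not required.
Rule 8: revenue $1,825,000 > $925,000 → Operating Registration exemption does not apply.

Operating Registration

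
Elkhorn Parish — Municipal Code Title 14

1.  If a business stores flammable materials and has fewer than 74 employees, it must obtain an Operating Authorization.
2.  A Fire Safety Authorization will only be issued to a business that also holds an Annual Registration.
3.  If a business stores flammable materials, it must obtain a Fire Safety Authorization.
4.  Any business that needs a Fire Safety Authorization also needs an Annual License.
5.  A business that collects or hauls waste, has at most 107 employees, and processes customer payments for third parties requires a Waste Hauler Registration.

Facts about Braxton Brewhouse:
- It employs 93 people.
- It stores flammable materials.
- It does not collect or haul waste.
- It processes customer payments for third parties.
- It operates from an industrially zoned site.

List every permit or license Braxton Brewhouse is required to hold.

1. stores flammable materials; employees 93 ≥ 74 → Operating Authorization not required.
2. Fire Safety Authorization is required → Annual Registration also required.
3. stores flammable materials → Fire Safety Authorization required.
4. Fire Safety Authorization is required → Annual License also required.
5. does not collect or haul waste; employees 93 ≤ 107; processes customer payments for third parties → Waste Hauler Registration not required.

Annual License, Annual Registration, Fire Safety Authorization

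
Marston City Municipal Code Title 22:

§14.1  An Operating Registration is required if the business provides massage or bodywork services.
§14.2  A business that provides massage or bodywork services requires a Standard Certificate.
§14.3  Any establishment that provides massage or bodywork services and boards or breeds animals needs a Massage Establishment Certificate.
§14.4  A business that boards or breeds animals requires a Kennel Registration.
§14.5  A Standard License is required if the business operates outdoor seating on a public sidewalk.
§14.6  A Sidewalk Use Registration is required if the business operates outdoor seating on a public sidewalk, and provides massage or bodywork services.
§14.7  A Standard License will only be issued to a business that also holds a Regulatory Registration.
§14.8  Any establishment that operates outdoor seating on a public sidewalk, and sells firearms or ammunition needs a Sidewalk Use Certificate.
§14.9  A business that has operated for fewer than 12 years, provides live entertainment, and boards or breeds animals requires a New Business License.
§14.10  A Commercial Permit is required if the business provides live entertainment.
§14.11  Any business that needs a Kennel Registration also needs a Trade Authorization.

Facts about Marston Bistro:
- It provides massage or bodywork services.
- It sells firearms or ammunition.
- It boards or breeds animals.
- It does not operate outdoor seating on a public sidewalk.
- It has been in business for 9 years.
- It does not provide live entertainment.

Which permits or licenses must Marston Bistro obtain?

§14.1 provides massage or bodywork services → Operating Registration required.
§14.2 provides massage or bodywork services → Standard Certificate required.
§14.3 provides massage or bodywork services; boards or breeds animals → Massage Establishment Certificate required.
§14.4 boards or breeds animals → Kennel Registration required.
§14.5 does not operate outdoor seating on a public sidewalk → Standard License not required.
§14.6 does not operate outdoor seating on a public sidewalk; provides massage or bodywork services → Sidewalk Use Registration not required.
§14.7 Standard License is not required → no effect.
§14.8 does not operate outdoor seating on a public sidewalk; sells firearms or ammunition → Sidewalk Use Certificate not required.
§14.9 years in business 9 < 12; does not provide live entertainment; boards or breeds animals → New Business License not required.
§14.10 does not provide live entertainment → Commercial Permit not required.
§14.11 Kennel Registration is required → Trade Authorization also required.

Kennel Registration, Massage Establishment Certificate, Operating Registration, Standard Certificate, Trade Authorization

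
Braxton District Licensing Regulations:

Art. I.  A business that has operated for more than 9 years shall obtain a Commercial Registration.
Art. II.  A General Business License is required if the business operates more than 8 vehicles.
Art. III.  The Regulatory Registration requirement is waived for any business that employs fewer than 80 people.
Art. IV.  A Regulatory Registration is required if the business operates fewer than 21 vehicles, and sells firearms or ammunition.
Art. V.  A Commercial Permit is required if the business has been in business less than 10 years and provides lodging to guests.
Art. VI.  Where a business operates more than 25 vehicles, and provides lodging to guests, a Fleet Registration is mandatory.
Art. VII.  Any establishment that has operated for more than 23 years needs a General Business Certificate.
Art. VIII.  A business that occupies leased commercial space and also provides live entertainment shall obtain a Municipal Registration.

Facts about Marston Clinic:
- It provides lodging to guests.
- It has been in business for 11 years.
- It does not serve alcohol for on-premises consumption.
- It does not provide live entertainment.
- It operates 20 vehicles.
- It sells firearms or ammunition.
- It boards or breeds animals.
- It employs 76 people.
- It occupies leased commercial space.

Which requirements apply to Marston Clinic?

Commercial Registration, General Business License

Art. I. years in business 11 > 9 → Commercial Registration required.
Art. II. vehicles 20 > 8 → General Business License required.
Art. III. employees 76 < 80 → exempt from Regulatory Registration.
Art. IV. vehicles 20 < 21; sells firearms or ammunition → Regulatory Registration required.
Art. V. years in business 11 ≥ 10; provides lodging to guests → Commercial Permit not required.
Art. VI. vehicles 20 ≤ 25; provides lodging to guests → Fleet Registration not required.
Art. VII. years in business 11 ≤ 23 → General Business Certificate not required.
Art. VIII. occupies leased commercial space; does not provide live entertainment → Municipal Registration not required.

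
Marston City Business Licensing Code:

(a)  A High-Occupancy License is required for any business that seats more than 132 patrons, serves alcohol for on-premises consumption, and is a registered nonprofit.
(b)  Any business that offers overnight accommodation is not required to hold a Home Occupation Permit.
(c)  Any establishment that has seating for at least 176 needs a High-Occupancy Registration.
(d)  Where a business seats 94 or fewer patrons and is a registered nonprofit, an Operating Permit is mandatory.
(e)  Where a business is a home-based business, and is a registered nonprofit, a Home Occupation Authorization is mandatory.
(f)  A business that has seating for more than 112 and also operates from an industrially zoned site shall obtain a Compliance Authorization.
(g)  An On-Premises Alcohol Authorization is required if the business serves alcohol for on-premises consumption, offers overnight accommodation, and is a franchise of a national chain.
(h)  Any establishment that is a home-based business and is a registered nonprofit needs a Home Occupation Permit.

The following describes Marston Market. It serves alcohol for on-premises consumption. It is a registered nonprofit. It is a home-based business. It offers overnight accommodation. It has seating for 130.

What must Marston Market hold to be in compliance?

Home Occupation Authorization

(a) seating 130 ≤ 132; serves alcohol for on-premises consumption; is a registered nonprofit → High-Occupancy License not required.
(b) offers overnight accommodation → exempt from Home Occupation Permit.
(c) seating 130 < 176 → High-Occupancy Registration not required.
(d) seating 130 > 94; is a registered nonprofit → Operating Permit not required.
(e) is a home-based business; is a registered nonprofit → Home Occupation Authorization required.
(f) seating 130 > 112; is a home-based business (not: operates from an industrially zoned site) → Compliance Authorization not required.
(g) serves alcohol for on-premises consumption; offers overnight accommodation; is a registered nonprofit (not: is a franchise of a national chain) → On-Premises Alcohol Authorization not required.
(h) is a home-based business; is a registered nonprofit → Home Occupation Permit required.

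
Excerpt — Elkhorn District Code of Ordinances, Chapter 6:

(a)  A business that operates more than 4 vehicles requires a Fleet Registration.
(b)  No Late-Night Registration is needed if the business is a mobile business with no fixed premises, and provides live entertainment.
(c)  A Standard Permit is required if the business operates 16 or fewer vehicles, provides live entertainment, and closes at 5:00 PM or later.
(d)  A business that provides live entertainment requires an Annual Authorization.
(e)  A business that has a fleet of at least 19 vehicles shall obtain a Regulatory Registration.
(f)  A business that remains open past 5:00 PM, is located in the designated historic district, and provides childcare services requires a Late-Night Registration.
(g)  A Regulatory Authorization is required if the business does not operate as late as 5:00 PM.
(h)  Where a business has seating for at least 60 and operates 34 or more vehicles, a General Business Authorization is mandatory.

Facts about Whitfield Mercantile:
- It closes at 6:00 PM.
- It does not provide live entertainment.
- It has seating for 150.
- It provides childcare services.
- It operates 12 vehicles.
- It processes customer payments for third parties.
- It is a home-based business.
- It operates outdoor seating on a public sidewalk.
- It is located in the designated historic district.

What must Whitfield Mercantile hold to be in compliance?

(a) vehicles 12 > 4 → Fleet Registration required.
(b) is a home-based business (not: is a mobile business with no fixed premises); does not provide live entertainment → Late-Night Registration exemption does not apply.
(c) vehicles 12 ≤ 16; does not provide live entertainment; closes 6:00 PM, after 5:00 PM → Standard Permit not required.
(d) does not provide live entertainment → Annual Authorization not required.
(e) vehicles 12 < 19 → Regulatory Registration not required.
(f) closes 6:00 PM, after 5:00 PM; is located in the designated historic district; provides childcare services → Late-Night Registration required.
(g) closes 6:00 PM, after 5:00 PM → Regulatory Authorization not required.
(h) seating 150 ≥ 60; vehicles 12 < 34 → General Business Authorization not required.

Fleet Registration, Late-Night Registration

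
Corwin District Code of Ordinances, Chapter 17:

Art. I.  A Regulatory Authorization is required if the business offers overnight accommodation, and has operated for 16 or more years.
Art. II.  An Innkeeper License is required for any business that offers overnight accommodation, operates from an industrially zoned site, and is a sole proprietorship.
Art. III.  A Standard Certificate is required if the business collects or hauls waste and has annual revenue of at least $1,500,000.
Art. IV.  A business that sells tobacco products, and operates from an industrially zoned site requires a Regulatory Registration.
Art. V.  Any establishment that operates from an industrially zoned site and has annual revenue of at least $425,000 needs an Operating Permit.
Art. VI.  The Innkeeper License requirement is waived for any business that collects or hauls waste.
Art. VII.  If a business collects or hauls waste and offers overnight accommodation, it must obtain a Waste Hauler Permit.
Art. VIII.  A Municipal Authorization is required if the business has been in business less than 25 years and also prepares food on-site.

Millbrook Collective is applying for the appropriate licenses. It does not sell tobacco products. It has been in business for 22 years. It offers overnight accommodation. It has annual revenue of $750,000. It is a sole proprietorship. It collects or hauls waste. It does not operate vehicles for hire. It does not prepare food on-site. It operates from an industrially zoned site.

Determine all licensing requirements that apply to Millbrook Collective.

Operating Permit, Regulatory Authorization, Waste Hauler Permit

Art. I. offers overnight accommodation; years in business 22 ≥ 16 → Regulatory Authorization required.
Art. II. offers overnight accommodation; operates from an industrially zoned site; is a sole proprietorship → Innkeeper License required.
Art. III. collects or hauls waste; revenue $750,000 < $1,500,000 → Standard Certificate not required.
Art. IV. does not sell tobacco products; operates from an industrially zoned site → Regulatory Registration not required.
Art. V. operates from an industrially zoned site; revenue $750,000 ≥ $425,000 → Operating Permit required.
Art. VI. collects or hauls waste → exempt from Innkeeper License.
Art. VII. collects or hauls waste; offers overnight accommodation → Waste Hauler Permit required.
Art. VIII. years in business 22 < 25; does not prepare food on-site → Municipal Authorization not required.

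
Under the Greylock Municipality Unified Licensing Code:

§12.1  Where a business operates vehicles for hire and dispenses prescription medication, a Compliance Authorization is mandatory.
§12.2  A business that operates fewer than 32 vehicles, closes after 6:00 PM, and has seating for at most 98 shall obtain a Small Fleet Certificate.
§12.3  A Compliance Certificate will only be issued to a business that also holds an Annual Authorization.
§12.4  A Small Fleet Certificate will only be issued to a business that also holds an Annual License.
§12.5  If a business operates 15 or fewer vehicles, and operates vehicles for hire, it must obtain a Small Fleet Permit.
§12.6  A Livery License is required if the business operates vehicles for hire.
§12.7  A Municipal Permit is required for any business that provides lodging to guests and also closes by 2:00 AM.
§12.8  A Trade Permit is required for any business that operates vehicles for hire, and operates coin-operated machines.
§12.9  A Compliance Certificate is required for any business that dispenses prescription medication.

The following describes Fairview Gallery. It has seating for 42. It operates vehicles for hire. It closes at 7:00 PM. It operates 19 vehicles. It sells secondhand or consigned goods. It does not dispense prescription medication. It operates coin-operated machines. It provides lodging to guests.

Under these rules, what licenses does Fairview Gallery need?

Annual License, Livery License, Municipal Permit, Small Fleet Certificate, Trade Permit

§12.1 operates vehicles for hire; does not dispense prescription medication → Compliance Authorization not required.
§12.2 vehicles 19 < 32; closes 7:00 PM, after 6:00 PM; seating 42 ≤ 98 → Small Fleet Certificate required.
§12.3 Compliance Certificate is not required → no effect.
§12.4 Small Fleet Certificate is required → Annual License also required.
§12.5 vehicles 19 > 15; operates vehicles for hire → Small Fleet Permit not required.
§12.6 operates vehicles for hire → Livery License required.
§12.7 provides lodging to guests; closes 7:00 PM, at/before 2:00 AM → Municipal Permit required.
§12.8 operates vehicles for hire; operates coin-operated machines → Trade Permit required.
§12.9 does not dispense prescription medication → Compliance Certificate not required.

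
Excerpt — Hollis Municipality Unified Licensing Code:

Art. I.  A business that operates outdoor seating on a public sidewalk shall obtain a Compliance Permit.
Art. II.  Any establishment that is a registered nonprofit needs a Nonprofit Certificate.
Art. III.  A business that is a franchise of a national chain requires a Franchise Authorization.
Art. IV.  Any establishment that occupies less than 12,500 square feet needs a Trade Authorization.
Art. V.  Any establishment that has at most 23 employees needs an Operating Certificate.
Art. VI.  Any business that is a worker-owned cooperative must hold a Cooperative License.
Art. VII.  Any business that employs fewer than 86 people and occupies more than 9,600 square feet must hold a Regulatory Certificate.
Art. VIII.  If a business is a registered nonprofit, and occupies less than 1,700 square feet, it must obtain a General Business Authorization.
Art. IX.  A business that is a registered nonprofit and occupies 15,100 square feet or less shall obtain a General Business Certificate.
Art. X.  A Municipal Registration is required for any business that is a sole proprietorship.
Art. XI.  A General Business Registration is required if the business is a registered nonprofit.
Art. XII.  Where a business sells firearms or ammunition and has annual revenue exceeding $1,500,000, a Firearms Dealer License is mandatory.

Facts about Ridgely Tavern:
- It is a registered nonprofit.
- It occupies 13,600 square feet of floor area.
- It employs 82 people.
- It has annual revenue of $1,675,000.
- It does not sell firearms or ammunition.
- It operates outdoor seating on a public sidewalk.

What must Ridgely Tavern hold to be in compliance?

Art. I. operates outdoor seating on a public sidewalk → Compliance Permit required.
Art. II. is a registered nonprofit → Nonprofit Certificate required.
Art. III. is a registered nonprofit (not: is a franchise of a national chain) → Franchise Authorization not required.
Art. IV. floor area 13,600 square feet ≥ 12,500 square feet → Trade Authorization not required.
Art. V. employees 82 > 23 → Operating Certificate not required.
Art. VI. is a registered nonprofit (not: is a worker-owned cooperative) → Cooperative License not required.
Art. VII. employees 82 < 86; floor area 13,600 square feet > 9,600 square feet → Regulatory Certificate required.
Art. VIII. is a registered nonprofit; floor area 13,600 square feet ≥ 1,700 square feet → General Business Authorization not required.
Art. IX. is a registered nonprofit; floor area 13,600 square feet ≤ 15,100 square feet → General Business Certificate required.
Art. X. is a registered nonprofit (not: is a sole proprietorship) → Municipal Registration not required.
Art. XI. is a registered nonprofit → General Business Registration required.
Art. XII. does not sell firearms or ammunition; revenue $1,675,000 > $1,500,000 → Firearms Dealer License not required.

Compliance Permit, General Business Certificate, General Business Registration, Nonprofit Certificate, Regulatory Certificate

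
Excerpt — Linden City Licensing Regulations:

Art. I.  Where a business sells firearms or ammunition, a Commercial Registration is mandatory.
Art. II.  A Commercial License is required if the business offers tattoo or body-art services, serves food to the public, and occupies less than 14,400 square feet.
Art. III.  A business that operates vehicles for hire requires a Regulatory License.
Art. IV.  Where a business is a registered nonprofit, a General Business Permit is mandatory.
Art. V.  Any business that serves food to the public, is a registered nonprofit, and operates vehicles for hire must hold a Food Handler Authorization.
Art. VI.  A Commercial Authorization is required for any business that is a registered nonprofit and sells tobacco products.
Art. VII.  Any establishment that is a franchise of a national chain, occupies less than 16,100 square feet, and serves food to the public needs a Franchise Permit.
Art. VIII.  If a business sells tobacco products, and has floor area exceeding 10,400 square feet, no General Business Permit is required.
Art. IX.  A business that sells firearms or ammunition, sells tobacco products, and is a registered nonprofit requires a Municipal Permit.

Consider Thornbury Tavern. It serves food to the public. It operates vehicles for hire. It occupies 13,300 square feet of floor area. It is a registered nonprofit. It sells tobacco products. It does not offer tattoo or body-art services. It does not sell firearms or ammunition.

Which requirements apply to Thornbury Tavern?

Art. I. does not sell firearms or ammunition → Commercial Registration not required.
Art. II. does not offer tattoo or body-art services; serves food to the public; floor area 13,300 square feet < 14,400 square feet → Commercial License not required.
Art. III. operates vehicles for hire → Regulatory License required.
Art. IV. is a registered nonprofit → General Business Permit required.
Art. V. serves food to the public; is a registered nonprofit; operates vehicles for hire → Food Handler Authorization required.
Art. VI. is a registered nonprofit; sells tobacco products → Commercial Authorization required.
Art. VII. is a registered nonprofit (not: is a franchise of a national chain); floor area 13,300 square feet < 16,100 square feet; serves food to the public → Franchise Permit not required.
Art. VIII. sells tobacco products; floor area 13,300 square feet > 10,400 square feet → exempt from General Business Permit.
Art. IX. does not sell firearms or ammunition; sells tobacco products; is a registered nonprofit → Municipal Permit not required.

Commercial Authorization, Food Handler Authorization, Regulatory License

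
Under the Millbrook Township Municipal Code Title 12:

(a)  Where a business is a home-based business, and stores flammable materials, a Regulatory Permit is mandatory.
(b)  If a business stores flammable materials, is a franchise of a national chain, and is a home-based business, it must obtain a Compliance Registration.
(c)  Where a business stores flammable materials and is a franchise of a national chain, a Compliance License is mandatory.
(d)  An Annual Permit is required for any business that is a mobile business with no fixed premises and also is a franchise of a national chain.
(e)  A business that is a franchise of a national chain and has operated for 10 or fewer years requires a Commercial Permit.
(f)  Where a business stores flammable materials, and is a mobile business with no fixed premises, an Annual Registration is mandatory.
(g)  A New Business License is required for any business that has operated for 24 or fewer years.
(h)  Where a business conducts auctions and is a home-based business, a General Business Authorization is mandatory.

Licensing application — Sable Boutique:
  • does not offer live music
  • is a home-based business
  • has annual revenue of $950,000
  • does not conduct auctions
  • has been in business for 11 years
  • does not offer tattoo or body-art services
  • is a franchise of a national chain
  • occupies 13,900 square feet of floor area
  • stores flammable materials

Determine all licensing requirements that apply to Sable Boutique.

Compliance License, Compliance Registration, New Business License, Regulatory Permit

(a) is a home-based business; stores flammable materials → Regulatory Permit required.
(b) stores flammable materials; is a franchise of a national chain; is a home-based business → Compliance Registration required.
(c) stores flammable materials; is a franchise of a national chain → Compliance License required.
(d) is a home-based business (not: is a mobile business with no fixed premises); is a franchise of a national chain → Annual Permit not required.
(e) is a franchise of a national chain; years in business 11 > 10 → Commercial Permit not required.
(f) stores flammable materials; is a home-based business (not: is a mobile business with no fixed premises) → Annual Registration not required.
(g) years in business 11 ≤ 24 → New Business License required.
(h) does not conduct auctions; is a home-based business → General Business Authorization not required.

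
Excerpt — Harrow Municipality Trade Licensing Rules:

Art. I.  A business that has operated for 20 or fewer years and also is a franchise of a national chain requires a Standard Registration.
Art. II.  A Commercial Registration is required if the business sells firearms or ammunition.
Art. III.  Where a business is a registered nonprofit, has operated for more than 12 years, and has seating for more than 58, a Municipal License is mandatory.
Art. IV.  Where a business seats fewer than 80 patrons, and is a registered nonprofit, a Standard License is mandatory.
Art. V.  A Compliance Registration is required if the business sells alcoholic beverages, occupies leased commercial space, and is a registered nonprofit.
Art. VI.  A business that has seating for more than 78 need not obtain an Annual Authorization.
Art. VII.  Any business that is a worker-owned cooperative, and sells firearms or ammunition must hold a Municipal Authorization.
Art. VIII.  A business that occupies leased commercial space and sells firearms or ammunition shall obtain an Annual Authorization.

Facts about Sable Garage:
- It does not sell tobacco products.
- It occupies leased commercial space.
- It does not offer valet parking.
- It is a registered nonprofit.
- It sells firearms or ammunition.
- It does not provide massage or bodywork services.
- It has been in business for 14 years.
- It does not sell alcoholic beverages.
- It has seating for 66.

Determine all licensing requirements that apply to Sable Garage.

Art. I. years in business 14 ≤ 20; is a registered nonprofit (not: is a franchise of a national chain) → Standard Registration not required.
Art. II. sells firearms or ammunition → Commercial Registration required.
Art. III. is a registered nonprofit; years in business 14 > 12; seating 66 > 58 → Municipal License required.
Art. IV. seating 66 < 80; is a registered nonprofit → Standard License required.
Art. V. does not sell alcoholic beverages; occupies leased commercial space; is a registered nonprofit → Compliance Registration not required.
Art. VI. seating 66 ≤ 78 → Annual Authorization exemption does not apply.
Art. VII. is a registered nonprofit (not: is a worker-owned cooperative); sells firearms or ammunition → Municipal Authorization not required.
Art. VIII. occupies leased commercial space; sells firearms or ammunition → Annual Authorization required.

Annual Authorization, Commercial Registration, Municipal License, Standard License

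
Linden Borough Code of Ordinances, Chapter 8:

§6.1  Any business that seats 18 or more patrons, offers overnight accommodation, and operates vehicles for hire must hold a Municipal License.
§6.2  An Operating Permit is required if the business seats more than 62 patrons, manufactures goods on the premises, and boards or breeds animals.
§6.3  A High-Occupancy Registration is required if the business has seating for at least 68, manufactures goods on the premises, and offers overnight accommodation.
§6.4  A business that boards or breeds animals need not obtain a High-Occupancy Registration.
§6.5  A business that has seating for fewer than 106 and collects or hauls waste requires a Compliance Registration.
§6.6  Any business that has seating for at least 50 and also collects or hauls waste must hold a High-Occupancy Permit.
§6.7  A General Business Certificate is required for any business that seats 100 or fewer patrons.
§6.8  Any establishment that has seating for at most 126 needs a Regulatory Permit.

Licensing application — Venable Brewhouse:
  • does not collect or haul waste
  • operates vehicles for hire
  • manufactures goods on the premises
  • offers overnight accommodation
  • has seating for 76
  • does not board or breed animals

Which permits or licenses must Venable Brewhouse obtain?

General Business Certificate, High-Occupancy Registration, Municipal License, Regulatory Permit

§6.1 seating 76 ≥ 18; offers overnight accommodation; operates vehicles for hire → Municipal License required.
§6.2 seating 76 > 62; manufactures goods on the premises; does not board or breed animals → Operating Permit not required.
§6.3 seating 76 ≥ 68; manufactures goods on the premises; offers overnight accommodation → High-Occupancy Registration required.
§6.4 does not board or breed animals → High-Occupancy Registration exemption does not apply.
§6.5 seating 76 < 106; does not collect or haul waste → Compliance Registration not required.
§6.6 seating 76 ≥ 50; does not collect or haul waste → High-Occupancy Permit not required.
§6.7 seating 76 ≤ 100 → General Business Certificate required.
§6.8 seating 76 ≤ 126 → Regulatory Permit required.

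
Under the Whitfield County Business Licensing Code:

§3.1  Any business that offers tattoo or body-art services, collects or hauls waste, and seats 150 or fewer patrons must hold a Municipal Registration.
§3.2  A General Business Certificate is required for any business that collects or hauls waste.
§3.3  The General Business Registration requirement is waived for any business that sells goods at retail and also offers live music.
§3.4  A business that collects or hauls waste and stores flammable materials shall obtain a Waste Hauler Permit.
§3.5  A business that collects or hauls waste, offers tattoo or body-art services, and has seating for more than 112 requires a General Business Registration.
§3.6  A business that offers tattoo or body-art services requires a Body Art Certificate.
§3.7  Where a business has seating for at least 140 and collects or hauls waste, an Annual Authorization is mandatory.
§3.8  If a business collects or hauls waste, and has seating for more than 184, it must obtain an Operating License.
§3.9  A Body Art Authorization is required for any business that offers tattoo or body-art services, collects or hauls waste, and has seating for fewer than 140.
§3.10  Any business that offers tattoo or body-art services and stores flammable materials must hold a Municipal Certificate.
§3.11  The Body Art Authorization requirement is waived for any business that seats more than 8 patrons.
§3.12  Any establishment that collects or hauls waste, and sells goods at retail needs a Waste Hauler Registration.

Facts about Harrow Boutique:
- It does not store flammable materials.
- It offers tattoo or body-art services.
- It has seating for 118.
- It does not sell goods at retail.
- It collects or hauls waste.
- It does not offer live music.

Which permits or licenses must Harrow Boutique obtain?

§3.1 offers tattoo or body-art services; collects or hauls waste; seating 118 ≤ 150 → Municipal Registration required.
§3.2 collects or hauls waste → General Business Certificate required.
§3.3 does not sell goods at retail; does not offer live music → General Business Registration exemption does not apply.
§3.4 collects or hauls waste; does not store flammable materials → Waste Hauler Permit not required.
§3.5 collects or hauls waste; offers tattoo or body-art services; seating 118 > 112 → General Business Registration required.
§3.6 offers tattoo or body-art services → Body Art Certificate required.
§3.7 seating 118 < 140; collects or hauls waste → Annual Authorization not required.
§3.8 collects or hauls waste; seating 118 ≤ 184 → Operating License not required.
§3.9 offers tattoo or body-art services; collects or hauls waste; seating 118 < 140 → Body Art Authorization required.
§3.10 offers tattoo or body-art services; does not store flammable materials → Municipal Certificate not required.
§3.11 seating 118 > 8 → exempt from Body Art Authorization.
§3.12 collects or hauls waste; does not sell goods at retail → Waste Hauler Registration not required.

Body Art Certificate, General Business Certificate, General Business Registration, Municipal Registration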